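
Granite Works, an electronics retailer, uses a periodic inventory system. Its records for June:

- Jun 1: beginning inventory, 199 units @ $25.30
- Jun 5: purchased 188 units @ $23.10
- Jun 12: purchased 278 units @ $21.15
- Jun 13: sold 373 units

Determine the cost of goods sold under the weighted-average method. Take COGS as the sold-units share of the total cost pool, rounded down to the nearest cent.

COGS = $8,557.79

Jun 13, sell 373: 373/665 × $15,257.20 → $8,557.79
Ending inventory (cost pool remaining) = $6,699.41
Check: goods available $15,257.20 = COGS $8,557.79 + ending $6,699.41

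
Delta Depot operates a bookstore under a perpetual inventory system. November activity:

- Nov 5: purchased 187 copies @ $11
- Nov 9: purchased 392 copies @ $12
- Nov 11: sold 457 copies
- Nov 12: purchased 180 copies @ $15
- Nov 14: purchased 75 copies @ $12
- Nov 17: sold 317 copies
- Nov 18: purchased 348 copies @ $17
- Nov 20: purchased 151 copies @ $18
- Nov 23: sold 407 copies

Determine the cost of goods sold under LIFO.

Nov 11, 457 sold [LIFO — newest first]: 392 @ $12 + 65 @ $11 = $5,419
Nov 17, 317 sold [LIFO — newest first]: 75 @ $12 + 180 @ $15 + 62 @ $11 = $4,282
Nov 23, 407 sold [LIFO — newest first]: 151 @ $18 + 256 @ $17 = $7,070
Total COGS = $5,419 + $4,282 + $7,070 = $16,771
Ending inventory: 60 @ $11 + 92 @ $17 = $2,224

COGS = $16,771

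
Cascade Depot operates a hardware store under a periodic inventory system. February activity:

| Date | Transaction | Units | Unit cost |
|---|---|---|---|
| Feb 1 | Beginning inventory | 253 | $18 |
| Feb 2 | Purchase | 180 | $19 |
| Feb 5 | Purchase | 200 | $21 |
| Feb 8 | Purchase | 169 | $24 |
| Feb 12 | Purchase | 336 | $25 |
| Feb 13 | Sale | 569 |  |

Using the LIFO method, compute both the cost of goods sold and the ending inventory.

COGS = $13,800; ending inventory = $10,830

Feb 13, 569 sold [LIFO — newest first]: 336 @ $25 + 169 @ $24 + 64 @ $21 = $13,800
Ending inventory: 253 @ $18 + 180 @ $19 + 136 @ $21 = $10,830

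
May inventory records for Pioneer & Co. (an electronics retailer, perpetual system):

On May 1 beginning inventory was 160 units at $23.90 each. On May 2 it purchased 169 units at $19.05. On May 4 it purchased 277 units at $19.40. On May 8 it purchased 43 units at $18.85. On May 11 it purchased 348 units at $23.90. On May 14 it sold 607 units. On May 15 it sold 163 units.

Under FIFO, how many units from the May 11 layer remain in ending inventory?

May 14, 607 sold [FIFO — oldest first]: 160 @ $23.90 + 169 @ $19.05 + 277 @ $19.40 + 1 @ $18.85 = $12,436.10
May 15, 163 sold [FIFO — oldest first]: 42 @ $18.85 + 121 @ $23.90 = $3,683.60
Total COGS = $12,436.10 + $3,683.60 = $16,119.70
Ending inventory: 227 @ $23.90 = $5,425.30
Check: goods available $21,545.00 = COGS $16,119.70 + ending $5,425.30

227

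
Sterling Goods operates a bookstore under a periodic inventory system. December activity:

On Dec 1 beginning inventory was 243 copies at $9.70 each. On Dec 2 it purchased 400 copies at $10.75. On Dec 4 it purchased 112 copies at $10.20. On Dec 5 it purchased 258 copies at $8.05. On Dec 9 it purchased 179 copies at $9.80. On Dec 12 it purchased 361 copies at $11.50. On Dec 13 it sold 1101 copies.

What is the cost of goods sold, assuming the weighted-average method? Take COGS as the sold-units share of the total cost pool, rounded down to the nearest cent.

Dec 13, sell 1101: 1101/1553 × $15,782.10 → $11,188.72
Ending inventory (cost pool remaining) = $4,593.38

COGS = $11,188.72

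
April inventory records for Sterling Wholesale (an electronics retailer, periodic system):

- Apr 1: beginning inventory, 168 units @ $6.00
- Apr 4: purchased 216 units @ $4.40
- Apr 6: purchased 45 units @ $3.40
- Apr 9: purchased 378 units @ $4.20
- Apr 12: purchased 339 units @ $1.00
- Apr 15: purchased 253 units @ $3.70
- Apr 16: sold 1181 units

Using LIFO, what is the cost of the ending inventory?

Ending inventory = $1,228.00

Apr 16, 1181 sold [LIFO — newest first]: 253 @ $3.70 + 339 @ $1.00 + 378 @ $4.20 + 45 @ $3.40 + 166 @ $4.40 = $3,746.10
Ending inventory: 168 @ $6.00 + 50 @ $4.40 = $1,228.00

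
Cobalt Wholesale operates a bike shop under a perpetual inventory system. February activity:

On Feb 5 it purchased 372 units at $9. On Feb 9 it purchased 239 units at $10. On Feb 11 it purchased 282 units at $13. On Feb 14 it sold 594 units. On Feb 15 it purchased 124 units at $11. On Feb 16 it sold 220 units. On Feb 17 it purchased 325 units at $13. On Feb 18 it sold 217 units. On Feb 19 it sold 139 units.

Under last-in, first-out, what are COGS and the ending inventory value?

Feb 14, 594 sold [LIFO — newest first]: 282 @ $13 + 239 @ $10 + 73 @ $9 = $6,713
Feb 16, 220 sold [LIFO — newest first]: 124 @ $11 + 96 @ $9 = $2,228
Feb 18, 217 sold [LIFO — newest first]: 217 @ $13 = $2,821
Feb 19, 139 sold [LIFO — newest first]: 108 @ $13 + 31 @ $9 = $1,683
Total COGS = $6,713 + $2,228 + $2,821 + $1,683 = $13,445
Ending inventory: 172 @ $9 = $1,548

COGS = $13,445; ending inventory = $1,548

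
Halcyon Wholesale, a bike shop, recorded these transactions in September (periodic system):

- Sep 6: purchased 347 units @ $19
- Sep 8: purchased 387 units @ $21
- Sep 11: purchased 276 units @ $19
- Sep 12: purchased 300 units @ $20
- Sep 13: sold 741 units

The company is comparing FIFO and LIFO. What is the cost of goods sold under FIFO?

COGS = $14,853

FIFO COGS: 347 @ $19 + 387 @ $21 + 7 @ $19 = $14,853
LIFO COGS: 300 @ $20 + 276 @ $19 + 165 @ $21 = $14,709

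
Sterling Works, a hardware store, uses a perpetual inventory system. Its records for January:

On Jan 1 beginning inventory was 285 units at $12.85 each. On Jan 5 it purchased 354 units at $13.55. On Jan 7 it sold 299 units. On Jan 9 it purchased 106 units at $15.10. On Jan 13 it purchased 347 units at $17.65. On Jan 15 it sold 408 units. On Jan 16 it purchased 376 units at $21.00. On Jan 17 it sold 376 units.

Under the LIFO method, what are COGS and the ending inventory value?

COGS = $18,993.10; ending inventory = $5,087.00

Jan 7, 299 sold [LIFO — newest first]: 299 @ $13.55 = $4,051.45
Jan 15, 408 sold [LIFO — newest first]: 347 @ $17.65 + 61 @ $15.10 = $7,045.65
Jan 17, 376 sold [LIFO — newest first]: 376 @ $21.00 = $7,896.00
Total COGS = $4,051.45 + $7,045.65 + $7,896.00 = $18,993.10
Ending inventory: 285 @ $12.85 + 55 @ $13.55 + 45 @ $15.10 = $5,087.00
Check: goods available $24,080.10 = COGS $18,993.10 + ending $5,087.00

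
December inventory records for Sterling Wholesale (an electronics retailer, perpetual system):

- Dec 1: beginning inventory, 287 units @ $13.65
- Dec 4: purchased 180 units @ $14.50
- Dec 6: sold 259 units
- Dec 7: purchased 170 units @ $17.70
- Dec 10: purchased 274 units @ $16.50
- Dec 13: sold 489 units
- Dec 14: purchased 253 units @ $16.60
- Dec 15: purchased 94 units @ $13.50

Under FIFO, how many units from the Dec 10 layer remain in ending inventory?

Dec 6, 259 sold [FIFO — oldest first]: 259 @ $13.65 = $3,535.35
Dec 13, 489 sold [FIFO — oldest first]: 28 @ $13.65 + 180 @ $14.50 + 170 @ $17.70 + 111 @ $16.50 = $7,832.70
Total COGS = $3,535.35 + $7,832.70 = $11,368.05
Ending inventory: 163 @ $16.50 + 253 @ $16.60 + 94 @ $13.50 = $8,158.30

163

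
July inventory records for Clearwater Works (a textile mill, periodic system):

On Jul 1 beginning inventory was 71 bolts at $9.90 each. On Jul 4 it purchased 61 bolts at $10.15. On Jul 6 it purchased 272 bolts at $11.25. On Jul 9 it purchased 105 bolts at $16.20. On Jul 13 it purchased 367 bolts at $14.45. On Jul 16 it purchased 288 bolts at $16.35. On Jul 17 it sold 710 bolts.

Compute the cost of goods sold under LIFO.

Jul 17, 710 sold [LIFO — newest first]: 288 @ $16.35 + 367 @ $14.45 + 55 @ $16.20 = $10,902.95
Ending inventory: 71 @ $9.90 + 61 @ $10.15 + 272 @ $11.25 + 50 @ $16.20 = $5,192.05

COGS = $10,902.95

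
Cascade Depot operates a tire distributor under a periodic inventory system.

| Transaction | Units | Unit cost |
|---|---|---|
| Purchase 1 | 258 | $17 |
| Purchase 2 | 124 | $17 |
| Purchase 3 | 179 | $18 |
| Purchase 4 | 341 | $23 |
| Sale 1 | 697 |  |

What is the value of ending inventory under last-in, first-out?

Ending inventory = $3,485

Sale 1 (697) [LIFO — newest first]: 341 @ $23 + 179 @ $18 + 124 @ $17 + 53 @ $17 = $14,074
Ending inventory: 205 @ $17 = $3,485
Check: goods available $17,559 = COGS $14,074 + ending $3,485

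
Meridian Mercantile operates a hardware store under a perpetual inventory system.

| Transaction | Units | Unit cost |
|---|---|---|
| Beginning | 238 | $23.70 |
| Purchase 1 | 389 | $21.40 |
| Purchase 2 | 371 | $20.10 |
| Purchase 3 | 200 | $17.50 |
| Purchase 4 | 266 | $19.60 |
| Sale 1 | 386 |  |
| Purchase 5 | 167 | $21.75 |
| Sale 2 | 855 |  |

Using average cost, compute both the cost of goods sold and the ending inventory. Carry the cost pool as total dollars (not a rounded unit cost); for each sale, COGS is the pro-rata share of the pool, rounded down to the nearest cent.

After Beginning: 238 on hand, pool $5,640.60 (≈ $23.7000 each)
After Purchase 1: 627 on hand, pool $13,965.20 (≈ $22.2730 each)
After Purchase 2: 998 on hand, pool $21,422.30 (≈ $21.4652 each)
After Purchase 3: 1198 on hand, pool $24,922.30 (≈ $20.8033 each)
After Purchase 4: 1464 on hand, pool $30,135.90 (≈ $20.5846 each)
Sale 1, sell 386: 386/1464 × $30,135.90 → $7,945.66
After Purchase 5: 1245 on hand, pool $25,822.49 (≈ $20.7410 each)
Sale 2, sell 855: 855/1245 × $25,822.49 → $17,733.51
Total COGS = $7,945.66 + $17,733.51 = $25,679.17
Ending inventory (cost pool remaining) = $8,088.98
Check: goods available $33,768.15 = COGS $25,679.17 + ending $8,088.98

COGS = $25,679.17; ending inventory = $8,088.98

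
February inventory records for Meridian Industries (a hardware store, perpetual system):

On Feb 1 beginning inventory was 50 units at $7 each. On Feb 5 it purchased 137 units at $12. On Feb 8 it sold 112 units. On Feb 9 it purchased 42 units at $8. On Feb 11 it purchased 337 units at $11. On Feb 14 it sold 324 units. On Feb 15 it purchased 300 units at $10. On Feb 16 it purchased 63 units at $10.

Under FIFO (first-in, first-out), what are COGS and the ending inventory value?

Feb 8, 112 sold [FIFO — oldest first]: 50 @ $7 + 62 @ $12 = $1,094
Feb 14, 324 sold [FIFO — oldest first]: 75 @ $12 + 42 @ $8 + 207 @ $11 = $3,513
Total COGS = $1,094 + $3,513 = $4,607
Ending inventory: 130 @ $11 + 300 @ $10 + 63 @ $10 = $5,060

COGS = $4,607; ending inventory = $5,060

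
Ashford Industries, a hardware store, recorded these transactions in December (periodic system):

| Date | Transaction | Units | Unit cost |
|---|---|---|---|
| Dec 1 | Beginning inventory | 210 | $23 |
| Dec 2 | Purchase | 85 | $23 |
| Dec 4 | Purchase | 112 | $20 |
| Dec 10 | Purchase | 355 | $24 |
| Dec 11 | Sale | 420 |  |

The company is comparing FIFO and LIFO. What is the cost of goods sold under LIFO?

COGS = $9,820

FIFO COGS: 210 @ $23 + 85 @ $23 + 112 @ $20 + 13 @ $24 = $9,337
LIFO COGS: 355 @ $24 + 65 @ $20 = $9,820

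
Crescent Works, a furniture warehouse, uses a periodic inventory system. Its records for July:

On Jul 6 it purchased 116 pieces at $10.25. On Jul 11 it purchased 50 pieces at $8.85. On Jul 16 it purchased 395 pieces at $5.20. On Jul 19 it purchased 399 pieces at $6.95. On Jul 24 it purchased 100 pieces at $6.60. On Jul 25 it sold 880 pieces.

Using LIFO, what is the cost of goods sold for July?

Jul 25, 880 sold [LIFO — newest first]: 100 @ $6.60 + 399 @ $6.95 + 381 @ $5.20 = $5,414.25
Ending inventory: 116 @ $10.25 + 50 @ $8.85 + 14 @ $5.20 = $1,704.30

COGS = $5,414.25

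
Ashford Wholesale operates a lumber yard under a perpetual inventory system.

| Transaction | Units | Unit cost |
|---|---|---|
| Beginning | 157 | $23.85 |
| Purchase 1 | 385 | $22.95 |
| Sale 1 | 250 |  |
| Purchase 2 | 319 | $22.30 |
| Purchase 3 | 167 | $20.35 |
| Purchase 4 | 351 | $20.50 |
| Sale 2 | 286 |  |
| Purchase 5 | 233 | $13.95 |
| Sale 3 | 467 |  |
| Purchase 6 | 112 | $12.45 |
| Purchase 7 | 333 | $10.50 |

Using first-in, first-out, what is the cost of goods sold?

COGS = $22,583.60

Sale 1 (250) [FIFO — oldest first]: 157 @ $23.85 + 93 @ $22.95 = $5,878.80
Sale 2 (286) [FIFO — oldest first]: 286 @ $22.95 = $6,563.70
Sale 3 (467) [FIFO — oldest first]: 6 @ $22.95 + 319 @ $22.30 + 142 @ $20.35 = $10,141.10
Total COGS = $5,878.80 + $6,563.70 + $10,141.10 = $22,583.60
Ending inventory: 25 @ $20.35 + 351 @ $20.50 + 233 @ $13.95 + 112 @ $12.45 + 333 @ $10.50 = $15,845.50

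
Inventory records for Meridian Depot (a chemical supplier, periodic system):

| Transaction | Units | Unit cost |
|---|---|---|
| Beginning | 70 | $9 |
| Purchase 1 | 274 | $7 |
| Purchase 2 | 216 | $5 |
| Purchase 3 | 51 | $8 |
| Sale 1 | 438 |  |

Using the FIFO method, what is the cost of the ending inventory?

Sale 1 (438) [FIFO — oldest first]: 70 @ $9 + 274 @ $7 + 94 @ $5 = $3,018
Ending inventory: 122 @ $5 + 51 @ $8 = $1,018

Ending inventory = $1,018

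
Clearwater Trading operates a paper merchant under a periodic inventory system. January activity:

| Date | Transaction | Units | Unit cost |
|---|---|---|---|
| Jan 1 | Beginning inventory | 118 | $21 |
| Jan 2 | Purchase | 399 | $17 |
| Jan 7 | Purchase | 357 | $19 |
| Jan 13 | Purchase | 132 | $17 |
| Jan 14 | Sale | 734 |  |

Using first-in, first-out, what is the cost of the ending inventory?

Ending inventory = $4,904

Jan 14, 734 sold [FIFO — oldest first]: 118 @ $21 + 399 @ $17 + 217 @ $19 = $13,384
Ending inventory: 140 @ $19 + 132 @ $17 = $4,904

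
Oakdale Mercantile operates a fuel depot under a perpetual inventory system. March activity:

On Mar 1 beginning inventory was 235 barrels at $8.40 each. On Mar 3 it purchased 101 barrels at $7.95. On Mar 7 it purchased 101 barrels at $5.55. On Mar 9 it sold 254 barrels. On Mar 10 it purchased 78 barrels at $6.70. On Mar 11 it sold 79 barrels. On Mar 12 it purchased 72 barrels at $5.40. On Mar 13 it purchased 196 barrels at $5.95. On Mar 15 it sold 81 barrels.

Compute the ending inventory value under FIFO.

Mar 9, 254 sold [FIFO — oldest first]: 235 @ $8.40 + 19 @ $7.95 = $2,125.05
Mar 11, 79 sold [FIFO — oldest first]: 79 @ $7.95 = $628.05
Mar 15, 81 sold [FIFO — oldest first]: 3 @ $7.95 + 78 @ $5.55 = $456.75
Total COGS = $2,125.05 + $628.05 + $456.75 = $3,209.85
Ending inventory: 23 @ $5.55 + 78 @ $6.70 + 72 @ $5.40 + 196 @ $5.95 = $2,205.25

Ending inventory = $2,205.25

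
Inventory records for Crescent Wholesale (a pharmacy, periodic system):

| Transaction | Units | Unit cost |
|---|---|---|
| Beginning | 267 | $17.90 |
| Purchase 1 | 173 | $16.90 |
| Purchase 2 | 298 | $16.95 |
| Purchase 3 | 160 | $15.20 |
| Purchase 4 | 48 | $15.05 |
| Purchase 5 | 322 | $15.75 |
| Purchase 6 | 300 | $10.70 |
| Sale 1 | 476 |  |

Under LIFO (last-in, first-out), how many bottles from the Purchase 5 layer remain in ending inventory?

Sale 1 (476) [LIFO — newest first]: 300 @ $10.70 + 176 @ $15.75 = $5,982.00
Ending inventory: 267 @ $17.90 + 173 @ $16.90 + 298 @ $16.95 + 160 @ $15.20 + 48 @ $15.05 + 146 @ $15.75 = $18,208.00

146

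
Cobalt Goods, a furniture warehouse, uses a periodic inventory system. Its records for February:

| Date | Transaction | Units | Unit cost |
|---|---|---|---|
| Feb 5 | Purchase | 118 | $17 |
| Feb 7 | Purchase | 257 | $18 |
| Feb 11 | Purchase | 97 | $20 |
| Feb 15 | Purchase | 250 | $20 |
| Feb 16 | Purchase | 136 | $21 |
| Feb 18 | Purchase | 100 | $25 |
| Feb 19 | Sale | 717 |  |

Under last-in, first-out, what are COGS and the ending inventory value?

COGS = $14,708; ending inventory = $4,220

Feb 19, 717 sold [LIFO — newest first]: 100 @ $25 + 136 @ $21 + 250 @ $20 + 97 @ $20 + 134 @ $18 = $14,708
Ending inventory: 118 @ $17 + 123 @ $18 = $4,220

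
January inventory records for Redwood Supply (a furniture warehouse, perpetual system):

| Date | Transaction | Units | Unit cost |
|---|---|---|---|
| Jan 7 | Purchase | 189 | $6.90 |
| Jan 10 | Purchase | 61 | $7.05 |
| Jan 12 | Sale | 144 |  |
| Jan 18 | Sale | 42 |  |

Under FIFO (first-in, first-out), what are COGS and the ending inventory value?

Jan 12, 144 sold [FIFO — oldest first]: 144 @ $6.90 = $993.60
Jan 18, 42 sold [FIFO — oldest first]: 42 @ $6.90 = $289.80
Total COGS = $993.60 + $289.80 = $1,283.40
Ending inventory: 3 @ $6.90 + 61 @ $7.05 = $450.75

COGS = $1,283.40; ending inventory = $450.75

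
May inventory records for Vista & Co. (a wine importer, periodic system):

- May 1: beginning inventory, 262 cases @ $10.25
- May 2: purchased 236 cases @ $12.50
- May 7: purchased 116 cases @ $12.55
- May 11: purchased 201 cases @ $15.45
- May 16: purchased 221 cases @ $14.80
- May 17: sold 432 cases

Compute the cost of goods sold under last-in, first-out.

COGS = $6,501.75

May 17, 432 sold [LIFO — newest first]: 221 @ $14.80 + 201 @ $15.45 + 10 @ $12.55 = $6,501.75
Ending inventory: 262 @ $10.25 + 236 @ $12.50 + 106 @ $12.55 = $6,965.80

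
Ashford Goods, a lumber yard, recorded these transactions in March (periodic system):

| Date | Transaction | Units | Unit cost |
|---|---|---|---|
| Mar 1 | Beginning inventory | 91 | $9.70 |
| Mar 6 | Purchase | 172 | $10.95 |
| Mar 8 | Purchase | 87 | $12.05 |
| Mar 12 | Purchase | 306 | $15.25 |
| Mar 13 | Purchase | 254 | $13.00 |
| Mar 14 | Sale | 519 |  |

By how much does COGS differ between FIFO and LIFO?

$951.55

FIFO COGS: 91 @ $9.70 + 172 @ $10.95 + 87 @ $12.05 + 169 @ $15.25 = $6,391.70
LIFO COGS: 254 @ $13.00 + 265 @ $15.25 = $7,343.25
Difference = |$6,391.70 − $7,343.25| = $951.55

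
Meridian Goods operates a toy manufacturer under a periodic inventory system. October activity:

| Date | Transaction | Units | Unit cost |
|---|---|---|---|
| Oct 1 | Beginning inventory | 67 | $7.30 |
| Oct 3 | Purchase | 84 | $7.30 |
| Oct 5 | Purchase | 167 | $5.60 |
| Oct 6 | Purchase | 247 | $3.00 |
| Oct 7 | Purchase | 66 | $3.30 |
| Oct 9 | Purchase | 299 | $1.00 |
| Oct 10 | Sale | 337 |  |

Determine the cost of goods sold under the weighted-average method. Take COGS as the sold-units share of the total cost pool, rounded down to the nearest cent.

COGS = $1,194.10

Oct 10, sell 337: 337/930 × $3,295.30 → $1,194.10
Ending inventory (cost pool remaining) = $2,101.20
Check: goods available $3,295.30 = COGS $1,194.10 + ending $2,101.20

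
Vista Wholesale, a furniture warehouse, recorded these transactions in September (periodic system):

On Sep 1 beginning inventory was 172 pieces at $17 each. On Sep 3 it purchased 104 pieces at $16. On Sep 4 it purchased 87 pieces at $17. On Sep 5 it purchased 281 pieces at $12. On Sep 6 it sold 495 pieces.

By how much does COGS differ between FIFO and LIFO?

$745

FIFO COGS: 172 @ $17 + 104 @ $16 + 87 @ $17 + 132 @ $12 = $7,651
LIFO COGS: 281 @ $12 + 87 @ $17 + 104 @ $16 + 23 @ $17 = $6,906
Difference = |$7,651 − $6,906| = $745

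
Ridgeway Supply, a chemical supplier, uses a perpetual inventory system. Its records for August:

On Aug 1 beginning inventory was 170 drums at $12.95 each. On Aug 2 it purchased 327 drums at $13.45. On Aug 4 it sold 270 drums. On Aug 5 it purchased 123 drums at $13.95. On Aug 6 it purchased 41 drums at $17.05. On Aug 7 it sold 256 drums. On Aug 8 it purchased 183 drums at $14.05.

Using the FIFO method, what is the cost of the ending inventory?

Ending inventory = $4,581.50

Aug 4, 270 sold [FIFO — oldest first]: 170 @ $12.95 + 100 @ $13.45 = $3,546.50
Aug 7, 256 sold [FIFO — oldest first]: 227 @ $13.45 + 29 @ $13.95 = $3,457.70
Total COGS = $3,546.50 + $3,457.70 = $7,004.20
Ending inventory: 94 @ $13.95 + 41 @ $17.05 + 183 @ $14.05 = $4,581.50
Check: goods available $11,585.70 = COGS $7,004.20 + ending $4,581.50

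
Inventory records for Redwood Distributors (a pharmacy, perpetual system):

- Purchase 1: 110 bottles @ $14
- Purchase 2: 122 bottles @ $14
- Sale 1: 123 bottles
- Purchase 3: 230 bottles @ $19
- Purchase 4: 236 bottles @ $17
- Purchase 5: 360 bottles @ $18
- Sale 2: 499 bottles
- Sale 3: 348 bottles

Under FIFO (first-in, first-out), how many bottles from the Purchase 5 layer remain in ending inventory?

Sale 1 (123) [FIFO — oldest first]: 110 @ $14 + 13 @ $14 = $1,722
Sale 2 (499) [FIFO — oldest first]: 109 @ $14 + 230 @ $19 + 160 @ $17 = $8,616
Sale 3 (348) [FIFO — oldest first]: 76 @ $17 + 272 @ $18 = $6,188
Total COGS = $1,722 + $8,616 + $6,188 = $16,526
Ending inventory: 88 @ $18 = $1,584

88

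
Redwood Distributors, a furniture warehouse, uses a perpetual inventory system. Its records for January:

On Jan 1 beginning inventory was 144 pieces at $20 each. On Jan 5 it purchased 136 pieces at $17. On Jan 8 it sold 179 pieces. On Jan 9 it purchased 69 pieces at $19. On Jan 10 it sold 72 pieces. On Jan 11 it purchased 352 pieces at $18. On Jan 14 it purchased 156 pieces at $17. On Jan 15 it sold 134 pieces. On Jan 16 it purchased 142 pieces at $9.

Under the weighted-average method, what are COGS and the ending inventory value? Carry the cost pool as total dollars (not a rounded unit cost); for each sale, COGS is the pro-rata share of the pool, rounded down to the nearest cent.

COGS = $7,060.90; ending inventory = $9,708.10

After Jan 1: 144 on hand, pool $2,880.00 (≈ $20.0000 each)
After Jan 5: 280 on hand, pool $5,192.00 (≈ $18.5429 each)
Jan 8, sell 179: 179/280 × $5,192.00 → $3,319.17
After Jan 9: 170 on hand, pool $3,183.83 (≈ $18.7284 each)
Jan 10, sell 72: 72/170 × $3,183.83 → $1,348.44
After Jan 11: 450 on hand, pool $8,171.39 (≈ $18.1586 each)
After Jan 14: 606 on hand, pool $10,823.39 (≈ $17.8604 each)
Jan 15, sell 134: 134/606 × $10,823.39 → $2,393.29
After Jan 16: 614 on hand, pool $9,708.10 (≈ $15.8112 each)
Total COGS = $3,319.17 + $1,348.44 + $2,393.29 = $7,060.90
Ending inventory (cost pool remaining) = $9,708.10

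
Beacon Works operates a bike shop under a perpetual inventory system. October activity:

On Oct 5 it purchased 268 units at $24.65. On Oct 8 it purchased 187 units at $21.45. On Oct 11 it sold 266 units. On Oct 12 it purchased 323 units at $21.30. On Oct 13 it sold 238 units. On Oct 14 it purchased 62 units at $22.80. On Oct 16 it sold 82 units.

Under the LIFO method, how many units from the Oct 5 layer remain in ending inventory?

189

Oct 11, 266 sold [LIFO — newest first]: 187 @ $21.45 + 79 @ $24.65 = $5,958.50
Oct 13, 238 sold [LIFO — newest first]: 238 @ $21.30 = $5,069.40
Oct 16, 82 sold [LIFO — newest first]: 62 @ $22.80 + 20 @ $21.30 = $1,839.60
Total COGS = $5,958.50 + $5,069.40 + $1,839.60 = $12,867.50
Ending inventory: 189 @ $24.65 + 65 @ $21.30 = $6,043.35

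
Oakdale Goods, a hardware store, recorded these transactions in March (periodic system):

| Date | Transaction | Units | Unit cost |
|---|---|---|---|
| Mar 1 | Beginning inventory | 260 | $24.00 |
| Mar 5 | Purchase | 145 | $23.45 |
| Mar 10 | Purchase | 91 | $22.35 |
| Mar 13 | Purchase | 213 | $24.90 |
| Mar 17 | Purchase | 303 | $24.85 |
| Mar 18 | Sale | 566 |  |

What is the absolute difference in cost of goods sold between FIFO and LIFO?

$533.65

FIFO COGS: 260 @ $24.00 + 145 @ $23.45 + 91 @ $22.35 + 70 @ $24.90 = $13,417.10
LIFO COGS: 303 @ $24.85 + 213 @ $24.90 + 50 @ $22.35 = $13,950.75
Difference = |$13,417.10 − $13,950.75| = $533.65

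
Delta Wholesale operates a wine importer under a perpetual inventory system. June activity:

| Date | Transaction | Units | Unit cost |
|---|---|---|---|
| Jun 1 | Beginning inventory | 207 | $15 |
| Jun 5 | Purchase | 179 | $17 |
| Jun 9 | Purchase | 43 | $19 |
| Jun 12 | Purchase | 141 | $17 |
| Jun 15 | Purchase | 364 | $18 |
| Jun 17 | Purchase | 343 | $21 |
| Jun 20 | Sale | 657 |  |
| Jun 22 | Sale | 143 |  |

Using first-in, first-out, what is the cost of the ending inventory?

Jun 20, 657 sold [FIFO — oldest first]: 207 @ $15 + 179 @ $17 + 43 @ $19 + 141 @ $17 + 87 @ $18 = $10,928
Jun 22, 143 sold [FIFO — oldest first]: 143 @ $18 = $2,574
Total COGS = $10,928 + $2,574 = $13,502
Ending inventory: 134 @ $18 + 343 @ $21 = $9,615

Ending inventory = $9,615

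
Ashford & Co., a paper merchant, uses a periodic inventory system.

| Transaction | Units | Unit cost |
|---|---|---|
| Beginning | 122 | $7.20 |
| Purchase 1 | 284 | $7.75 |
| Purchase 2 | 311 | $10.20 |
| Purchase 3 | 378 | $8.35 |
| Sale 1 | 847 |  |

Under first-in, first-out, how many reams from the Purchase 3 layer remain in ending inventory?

Sale 1 (847) [FIFO — oldest first]: 122 @ $7.20 + 284 @ $7.75 + 311 @ $10.20 + 130 @ $8.35 = $7,337.10
Ending inventory: 248 @ $8.35 = $2,070.80

248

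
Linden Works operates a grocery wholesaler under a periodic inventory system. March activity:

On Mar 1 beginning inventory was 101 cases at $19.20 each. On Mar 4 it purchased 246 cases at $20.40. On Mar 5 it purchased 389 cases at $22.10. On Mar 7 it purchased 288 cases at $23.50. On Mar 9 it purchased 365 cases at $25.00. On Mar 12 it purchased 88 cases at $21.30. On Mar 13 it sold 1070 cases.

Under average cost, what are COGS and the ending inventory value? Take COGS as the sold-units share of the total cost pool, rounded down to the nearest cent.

Mar 13, sell 1070: 1070/1477 × $33,321.90 → $24,139.76
Ending inventory (cost pool remaining) = $9,182.14

COGS = $24,139.76; ending inventory = $9,182.14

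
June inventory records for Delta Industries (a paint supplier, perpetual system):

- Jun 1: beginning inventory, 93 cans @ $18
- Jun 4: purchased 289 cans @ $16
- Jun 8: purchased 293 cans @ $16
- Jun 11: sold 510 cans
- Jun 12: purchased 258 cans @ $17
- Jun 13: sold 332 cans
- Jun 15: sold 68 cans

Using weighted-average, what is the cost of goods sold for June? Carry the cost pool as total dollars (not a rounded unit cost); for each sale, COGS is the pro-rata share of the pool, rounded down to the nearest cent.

COGS = $14,987.49

After Jun 1: 93 on hand, pool $1,674.00 (≈ $18.0000 each)
After Jun 4: 382 on hand, pool $6,298.00 (≈ $16.4869 each)
After Jun 8: 675 on hand, pool $10,986.00 (≈ $16.2756 each)
Jun 11, sell 510: 510/675 × $10,986.00 → $8,300.53
After Jun 12: 423 on hand, pool $7,071.47 (≈ $16.7174 each)
Jun 13, sell 332: 332/423 × $7,071.47 → $5,550.18
Jun 15, sell 68: 68/91 × $1,521.29 → $1,136.78
Total COGS = $8,300.53 + $5,550.18 + $1,136.78 = $14,987.49
Ending inventory (cost pool remaining) = $384.51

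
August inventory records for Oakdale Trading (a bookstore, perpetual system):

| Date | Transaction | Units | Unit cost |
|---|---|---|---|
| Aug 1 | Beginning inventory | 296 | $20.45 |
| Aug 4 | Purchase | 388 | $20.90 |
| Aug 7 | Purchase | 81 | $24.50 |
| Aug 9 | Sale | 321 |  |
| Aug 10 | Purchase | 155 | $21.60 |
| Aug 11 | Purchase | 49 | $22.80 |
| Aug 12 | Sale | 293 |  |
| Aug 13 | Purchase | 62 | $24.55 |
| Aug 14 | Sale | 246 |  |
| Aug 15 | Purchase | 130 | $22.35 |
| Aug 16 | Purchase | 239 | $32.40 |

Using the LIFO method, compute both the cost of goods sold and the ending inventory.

Aug 9, 321 sold [LIFO — newest first]: 81 @ $24.50 + 240 @ $20.90 = $7,000.50
Aug 12, 293 sold [LIFO — newest first]: 49 @ $22.80 + 155 @ $21.60 + 89 @ $20.90 = $6,325.30
Aug 14, 246 sold [LIFO — newest first]: 62 @ $24.55 + 59 @ $20.90 + 125 @ $20.45 = $5,311.45
Total COGS = $7,000.50 + $6,325.30 + $5,311.45 = $18,637.25
Ending inventory: 171 @ $20.45 + 130 @ $22.35 + 239 @ $32.40 = $14,146.05

COGS = $18,637.25; ending inventory = $14,146.05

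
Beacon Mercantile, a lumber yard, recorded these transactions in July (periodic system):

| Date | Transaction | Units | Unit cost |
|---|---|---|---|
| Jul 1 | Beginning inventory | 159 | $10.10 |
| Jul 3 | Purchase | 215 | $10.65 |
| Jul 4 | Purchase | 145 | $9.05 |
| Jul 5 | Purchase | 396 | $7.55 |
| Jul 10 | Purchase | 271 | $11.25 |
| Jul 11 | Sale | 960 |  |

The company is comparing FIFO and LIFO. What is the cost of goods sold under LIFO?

FIFO COGS: 159 @ $10.10 + 215 @ $10.65 + 145 @ $9.05 + 396 @ $7.55 + 45 @ $11.25 = $8,703.95
LIFO COGS: 271 @ $11.25 + 396 @ $7.55 + 145 @ $9.05 + 148 @ $10.65 = $8,927.00

COGS = $8,927.00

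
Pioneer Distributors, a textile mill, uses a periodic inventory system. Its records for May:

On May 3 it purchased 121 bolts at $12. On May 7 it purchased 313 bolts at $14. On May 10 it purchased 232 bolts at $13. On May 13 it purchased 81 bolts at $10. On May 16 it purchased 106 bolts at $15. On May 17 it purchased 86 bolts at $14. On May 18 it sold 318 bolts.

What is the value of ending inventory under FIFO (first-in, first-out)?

Ending inventory = $8,244

May 18, 318 sold [FIFO — oldest first]: 121 @ $12 + 197 @ $14 = $4,210
Ending inventory: 116 @ $14 + 232 @ $13 + 81 @ $10 + 106 @ $15 + 86 @ $14 = $8,244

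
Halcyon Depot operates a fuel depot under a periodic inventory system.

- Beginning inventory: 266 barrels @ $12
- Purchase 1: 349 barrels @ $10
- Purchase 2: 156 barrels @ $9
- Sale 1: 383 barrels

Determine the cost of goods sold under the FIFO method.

COGS = $4,362

Sale 1 (383) [FIFO — oldest first]: 266 @ $12 + 117 @ $10 = $4,362
Ending inventory: 232 @ $10 + 156 @ $9 = $3,724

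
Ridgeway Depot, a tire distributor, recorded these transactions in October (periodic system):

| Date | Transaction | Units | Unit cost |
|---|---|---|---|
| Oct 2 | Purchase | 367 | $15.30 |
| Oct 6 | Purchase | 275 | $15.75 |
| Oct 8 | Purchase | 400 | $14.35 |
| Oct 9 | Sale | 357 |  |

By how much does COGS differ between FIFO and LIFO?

FIFO COGS: 357 @ $15.30 = $5,462.10
LIFO COGS: 357 @ $14.35 = $5,122.95
Difference = |$5,462.10 − $5,122.95| = $339.15

$339.15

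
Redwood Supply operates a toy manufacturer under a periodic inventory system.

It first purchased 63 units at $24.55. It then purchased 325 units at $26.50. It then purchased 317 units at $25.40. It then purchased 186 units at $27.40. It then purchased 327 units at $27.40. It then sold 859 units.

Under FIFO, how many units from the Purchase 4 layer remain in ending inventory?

Sale 1 (859) [FIFO — oldest first]: 63 @ $24.55 + 325 @ $26.50 + 317 @ $25.40 + 154 @ $27.40 = $22,430.55
Ending inventory: 32 @ $27.40 + 327 @ $27.40 = $9,836.60

32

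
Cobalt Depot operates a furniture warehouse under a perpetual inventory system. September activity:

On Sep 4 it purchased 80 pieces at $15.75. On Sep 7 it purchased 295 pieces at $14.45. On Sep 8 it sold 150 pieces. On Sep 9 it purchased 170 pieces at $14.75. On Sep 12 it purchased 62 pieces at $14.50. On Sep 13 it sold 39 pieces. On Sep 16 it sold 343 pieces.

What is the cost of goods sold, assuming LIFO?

COGS = $7,748.00

Sep 8, 150 sold [LIFO — newest first]: 150 @ $14.45 = $2,167.50
Sep 13, 39 sold [LIFO — newest first]: 39 @ $14.50 = $565.50
Sep 16, 343 sold [LIFO — newest first]: 23 @ $14.50 + 170 @ $14.75 + 145 @ $14.45 + 5 @ $15.75 = $5,015.00
Total COGS = $2,167.50 + $565.50 + $5,015.00 = $7,748.00
Ending inventory: 75 @ $15.75 = $1,181.25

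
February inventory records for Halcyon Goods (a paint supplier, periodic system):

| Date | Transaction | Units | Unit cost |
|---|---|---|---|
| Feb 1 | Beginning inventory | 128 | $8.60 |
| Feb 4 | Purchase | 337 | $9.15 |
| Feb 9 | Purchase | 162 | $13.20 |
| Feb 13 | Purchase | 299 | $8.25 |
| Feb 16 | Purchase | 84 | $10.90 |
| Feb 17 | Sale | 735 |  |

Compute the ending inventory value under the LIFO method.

Ending inventory = $2,445.85

Feb 17, 735 sold [LIFO — newest first]: 84 @ $10.90 + 299 @ $8.25 + 162 @ $13.20 + 190 @ $9.15 = $7,259.25
Ending inventory: 128 @ $8.60 + 147 @ $9.15 = $2,445.85
Check: goods available $9,705.10 = COGS $7,259.25 + ending $2,445.85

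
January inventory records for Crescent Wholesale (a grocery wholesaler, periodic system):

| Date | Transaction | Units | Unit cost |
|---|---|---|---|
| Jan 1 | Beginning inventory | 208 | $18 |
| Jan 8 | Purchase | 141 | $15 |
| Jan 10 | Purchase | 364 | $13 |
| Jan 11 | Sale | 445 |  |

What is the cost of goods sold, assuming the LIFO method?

COGS = $5,947

Jan 11, 445 sold [LIFO — newest first]: 364 @ $13 + 81 @ $15 = $5,947
Ending inventory: 208 @ $18 + 60 @ $15 = $4,644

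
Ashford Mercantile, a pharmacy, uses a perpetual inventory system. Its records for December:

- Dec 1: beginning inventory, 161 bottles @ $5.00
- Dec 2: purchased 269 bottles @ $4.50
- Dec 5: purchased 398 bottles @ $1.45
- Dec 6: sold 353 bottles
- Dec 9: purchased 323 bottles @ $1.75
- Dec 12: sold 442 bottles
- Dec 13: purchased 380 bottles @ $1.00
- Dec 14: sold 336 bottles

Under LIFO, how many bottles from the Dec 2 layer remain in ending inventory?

195

Dec 6, 353 sold [LIFO — newest first]: 353 @ $1.45 = $511.85
Dec 12, 442 sold [LIFO — newest first]: 323 @ $1.75 + 45 @ $1.45 + 74 @ $4.50 = $963.50
Dec 14, 336 sold [LIFO — newest first]: 336 @ $1.00 = $336.00
Total COGS = $511.85 + $963.50 + $336.00 = $1,811.35
Ending inventory: 161 @ $5.00 + 195 @ $4.50 + 44 @ $1.00 = $1,726.50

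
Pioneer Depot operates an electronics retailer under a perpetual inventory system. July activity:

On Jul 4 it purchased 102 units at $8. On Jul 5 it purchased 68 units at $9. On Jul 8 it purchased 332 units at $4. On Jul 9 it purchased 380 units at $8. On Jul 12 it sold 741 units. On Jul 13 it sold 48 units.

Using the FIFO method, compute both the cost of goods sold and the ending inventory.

Jul 12, 741 sold [FIFO — oldest first]: 102 @ $8 + 68 @ $9 + 332 @ $4 + 239 @ $8 = $4,668
Jul 13, 48 sold [FIFO — oldest first]: 48 @ $8 = $384
Total COGS = $4,668 + $384 = $5,052
Ending inventory: 93 @ $8 = $744
Check: goods available $5,796 = COGS $5,052 + ending $744

COGS = $5,052; ending inventory = $744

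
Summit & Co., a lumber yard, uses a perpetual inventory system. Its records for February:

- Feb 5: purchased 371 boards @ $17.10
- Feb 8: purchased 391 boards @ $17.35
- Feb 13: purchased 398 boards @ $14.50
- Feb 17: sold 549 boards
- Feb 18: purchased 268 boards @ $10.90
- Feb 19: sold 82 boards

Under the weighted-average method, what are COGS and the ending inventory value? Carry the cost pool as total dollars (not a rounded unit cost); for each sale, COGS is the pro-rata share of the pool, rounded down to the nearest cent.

After Feb 5: 371 on hand, pool $6,344.10 (≈ $17.1000 each)
After Feb 8: 762 on hand, pool $13,127.95 (≈ $17.2283 each)
After Feb 13: 1160 on hand, pool $18,898.95 (≈ $16.2922 each)
Feb 17, sell 549: 549/1160 × $18,898.95 → $8,944.41
After Feb 18: 879 on hand, pool $12,875.74 (≈ $14.6482 each)
Feb 19, sell 82: 82/879 × $12,875.74 → $1,201.14
Total COGS = $8,944.41 + $1,201.14 = $10,145.55
Ending inventory (cost pool remaining) = $11,674.60
Check: goods available $21,820.15 = COGS $10,145.55 + ending $11,674.60

COGS = $10,145.55; ending inventory = $11,674.60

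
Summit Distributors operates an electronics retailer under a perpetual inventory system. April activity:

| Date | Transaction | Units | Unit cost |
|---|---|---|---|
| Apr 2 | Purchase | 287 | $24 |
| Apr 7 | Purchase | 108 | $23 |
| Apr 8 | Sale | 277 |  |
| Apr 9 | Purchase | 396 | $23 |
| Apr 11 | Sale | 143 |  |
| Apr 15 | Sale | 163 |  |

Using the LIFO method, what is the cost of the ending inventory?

Apr 8, 277 sold [LIFO — newest first]: 108 @ $23 + 169 @ $24 = $6,540
Apr 11, 143 sold [LIFO — newest first]: 143 @ $23 = $3,289
Apr 15, 163 sold [LIFO — newest first]: 163 @ $23 = $3,749
Total COGS = $6,540 + $3,289 + $3,749 = $13,578
Ending inventory: 118 @ $24 + 90 @ $23 = $4,902

Ending inventory = $4,902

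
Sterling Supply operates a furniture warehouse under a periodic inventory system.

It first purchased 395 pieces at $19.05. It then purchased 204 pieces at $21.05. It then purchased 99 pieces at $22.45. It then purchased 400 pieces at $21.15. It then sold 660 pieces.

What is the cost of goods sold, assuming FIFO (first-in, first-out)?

Sale 1 (660) [FIFO — oldest first]: 395 @ $19.05 + 204 @ $21.05 + 61 @ $22.45 = $13,188.40
Ending inventory: 38 @ $22.45 + 400 @ $21.15 = $9,313.10

COGS = $13,188.40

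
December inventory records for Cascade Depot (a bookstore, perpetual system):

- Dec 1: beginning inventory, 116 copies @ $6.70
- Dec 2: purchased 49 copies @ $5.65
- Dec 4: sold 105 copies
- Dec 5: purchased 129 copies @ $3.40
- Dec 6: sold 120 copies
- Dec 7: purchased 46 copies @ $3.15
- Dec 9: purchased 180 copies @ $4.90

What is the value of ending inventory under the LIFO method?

Ending inventory = $1,459.50

Dec 4, 105 sold [LIFO — newest first]: 49 @ $5.65 + 56 @ $6.70 = $652.05
Dec 6, 120 sold [LIFO — newest first]: 120 @ $3.40 = $408.00
Total COGS = $652.05 + $408.00 = $1,060.05
Ending inventory: 60 @ $6.70 + 9 @ $3.40 + 46 @ $3.15 + 180 @ $4.90 = $1,459.50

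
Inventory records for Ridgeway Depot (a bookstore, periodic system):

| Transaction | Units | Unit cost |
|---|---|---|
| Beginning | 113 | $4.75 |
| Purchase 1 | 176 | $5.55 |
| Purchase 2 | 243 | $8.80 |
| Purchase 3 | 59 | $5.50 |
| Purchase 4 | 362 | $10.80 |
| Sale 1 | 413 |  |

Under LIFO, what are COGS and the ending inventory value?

COGS = $4,190.10; ending inventory = $3,695.95

Sale 1 (413) [LIFO — newest first]: 362 @ $10.80 + 51 @ $5.50 = $4,190.10
Ending inventory: 113 @ $4.75 + 176 @ $5.55 + 243 @ $8.80 + 8 @ $5.50 = $3,695.95
Check: goods available $7,886.05 = COGS $4,190.10 + ending $3,695.95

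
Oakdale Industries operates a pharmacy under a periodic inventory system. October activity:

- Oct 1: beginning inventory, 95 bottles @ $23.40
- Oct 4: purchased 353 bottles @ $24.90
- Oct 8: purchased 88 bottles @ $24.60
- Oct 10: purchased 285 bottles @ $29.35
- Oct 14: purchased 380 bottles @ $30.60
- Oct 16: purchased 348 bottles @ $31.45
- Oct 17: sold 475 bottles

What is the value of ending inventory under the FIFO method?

Oct 17, 475 sold [FIFO — oldest first]: 95 @ $23.40 + 353 @ $24.90 + 27 @ $24.60 = $11,676.90
Ending inventory: 61 @ $24.60 + 285 @ $29.35 + 380 @ $30.60 + 348 @ $31.45 = $32,437.95
Check: goods available $44,114.85 = COGS $11,676.90 + ending $32,437.95

Ending inventory = $32,437.95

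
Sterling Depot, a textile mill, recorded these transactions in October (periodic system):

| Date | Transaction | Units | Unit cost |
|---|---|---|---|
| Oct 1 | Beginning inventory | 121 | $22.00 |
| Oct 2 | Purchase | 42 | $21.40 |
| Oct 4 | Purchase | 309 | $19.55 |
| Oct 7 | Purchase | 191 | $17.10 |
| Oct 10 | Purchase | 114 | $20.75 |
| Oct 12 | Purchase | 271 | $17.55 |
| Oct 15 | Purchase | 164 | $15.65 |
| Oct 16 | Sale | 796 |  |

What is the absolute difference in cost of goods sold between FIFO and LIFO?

FIFO COGS: 121 @ $22.00 + 42 @ $21.40 + 309 @ $19.55 + 191 @ $17.10 + 114 @ $20.75 + 19 @ $17.55 = $15,566.80
LIFO COGS: 164 @ $15.65 + 271 @ $17.55 + 114 @ $20.75 + 191 @ $17.10 + 56 @ $19.55 = $14,049.05
Difference = |$15,566.80 − $14,049.05| = $1,517.75

$1,517.75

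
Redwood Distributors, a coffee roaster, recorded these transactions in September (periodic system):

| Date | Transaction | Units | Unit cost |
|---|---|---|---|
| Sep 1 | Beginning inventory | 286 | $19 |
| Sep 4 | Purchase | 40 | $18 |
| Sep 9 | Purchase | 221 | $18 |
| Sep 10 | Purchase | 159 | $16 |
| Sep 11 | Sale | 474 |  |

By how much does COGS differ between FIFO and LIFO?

$550

FIFO COGS: 286 @ $19 + 40 @ $18 + 148 @ $18 = $8,818
LIFO COGS: 159 @ $16 + 221 @ $18 + 40 @ $18 + 54 @ $19 = $8,268
Difference = |$8,818 − $8,268| = $550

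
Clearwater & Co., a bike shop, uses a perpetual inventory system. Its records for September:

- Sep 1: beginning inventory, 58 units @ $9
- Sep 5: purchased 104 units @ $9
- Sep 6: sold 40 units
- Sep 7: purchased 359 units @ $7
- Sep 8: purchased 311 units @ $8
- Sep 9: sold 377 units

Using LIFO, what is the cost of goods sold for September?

Sep 6, 40 sold [LIFO — newest first]: 40 @ $9 = $360
Sep 9, 377 sold [LIFO — newest first]: 311 @ $8 + 66 @ $7 = $2,950
Total COGS = $360 + $2,950 = $3,310
Ending inventory: 58 @ $9 + 64 @ $9 + 293 @ $7 = $3,149
Check: goods available $6,459 = COGS $3,310 + ending $3,149

COGS = $3,310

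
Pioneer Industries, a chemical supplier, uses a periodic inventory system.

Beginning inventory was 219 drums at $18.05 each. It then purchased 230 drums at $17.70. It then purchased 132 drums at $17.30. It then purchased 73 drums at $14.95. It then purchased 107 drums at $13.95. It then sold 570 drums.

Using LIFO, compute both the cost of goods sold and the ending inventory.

Sale 1 (570) [LIFO — newest first]: 107 @ $13.95 + 73 @ $14.95 + 132 @ $17.30 + 230 @ $17.70 + 28 @ $18.05 = $9,444.00
Ending inventory: 191 @ $18.05 = $3,447.55
Check: goods available $12,891.55 = COGS $9,444.00 + ending $3,447.55

COGS = $9,444.00; ending inventory = $3,447.55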